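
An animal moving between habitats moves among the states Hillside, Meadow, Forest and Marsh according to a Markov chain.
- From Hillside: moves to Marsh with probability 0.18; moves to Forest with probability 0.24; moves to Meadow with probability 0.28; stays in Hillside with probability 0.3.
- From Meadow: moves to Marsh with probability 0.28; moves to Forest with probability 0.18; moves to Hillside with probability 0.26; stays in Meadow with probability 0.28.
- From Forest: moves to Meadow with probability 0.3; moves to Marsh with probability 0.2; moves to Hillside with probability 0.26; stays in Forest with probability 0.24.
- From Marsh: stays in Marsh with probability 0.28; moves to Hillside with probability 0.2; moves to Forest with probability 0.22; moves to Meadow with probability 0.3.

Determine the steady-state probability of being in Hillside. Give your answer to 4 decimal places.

Let the stationary distribution be π with π = πP and π_1 + π_2 + π_3 + π_4 = 1.
π_1 = 0.3·π_1 + 0.26·π_2 + 0.26·π_3 + 0.2·π_4
π_2 = 0.28·π_1 + 0.28·π_2 + 0.3·π_3 + 0.3·π_4
π_3 = 0.24·π_1 + 0.18·π_2 + 0.24·π_3 + 0.22·π_4
Solving with the normalization constraint gives π = (0.2560, 0.2891, 0.2179, 0.2370).
So the stationary probability of Hillside is 0.2560.

0.2560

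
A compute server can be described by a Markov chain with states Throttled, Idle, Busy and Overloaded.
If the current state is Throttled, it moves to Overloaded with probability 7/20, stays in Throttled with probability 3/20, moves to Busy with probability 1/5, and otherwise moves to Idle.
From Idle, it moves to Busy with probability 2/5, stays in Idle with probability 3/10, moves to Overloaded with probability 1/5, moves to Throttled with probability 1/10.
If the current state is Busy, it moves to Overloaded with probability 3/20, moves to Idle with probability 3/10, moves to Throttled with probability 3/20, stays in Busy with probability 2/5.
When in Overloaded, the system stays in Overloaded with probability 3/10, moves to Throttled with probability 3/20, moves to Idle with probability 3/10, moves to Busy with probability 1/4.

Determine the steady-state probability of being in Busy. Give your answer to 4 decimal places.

Let the stationary distribution be π with π = πP and π_1 + π_2 + π_3 + π_4 = 1.
π_1 = 0.15·π_1 + 0.1·π_2 + 0.15·π_3 + 0.15·π_4
π_2 = 0.3·π_1 + 0.3·π_2 + 0.3·π_3 + 0.3·π_4
π_3 = 0.2·π_1 + 0.4·π_2 + 0.4·π_3 + 0.25·π_4
Solving with the normalization constraint gives π = (0.1350, 0.3000, 0.3391, 0.2259).
So the stationary probability of Busy is 0.3391.

0.3391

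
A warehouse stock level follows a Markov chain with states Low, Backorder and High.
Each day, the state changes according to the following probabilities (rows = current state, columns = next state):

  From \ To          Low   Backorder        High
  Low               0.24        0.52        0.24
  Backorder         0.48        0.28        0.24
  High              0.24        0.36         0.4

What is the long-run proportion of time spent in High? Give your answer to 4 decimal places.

Let the stationary distribution be π with π = πP and π_1 + π_2 + π_3 = 1.
π_1 = 0.24·π_1 + 0.48·π_2 + 0.24·π_3
π_2 = 0.52·π_1 + 0.28·π_2 + 0.36·π_3
Solving with the normalization constraint gives π = (0.3318, 0.3825, 0.2857).
So the stationary probability of High is 0.2857.

0.2857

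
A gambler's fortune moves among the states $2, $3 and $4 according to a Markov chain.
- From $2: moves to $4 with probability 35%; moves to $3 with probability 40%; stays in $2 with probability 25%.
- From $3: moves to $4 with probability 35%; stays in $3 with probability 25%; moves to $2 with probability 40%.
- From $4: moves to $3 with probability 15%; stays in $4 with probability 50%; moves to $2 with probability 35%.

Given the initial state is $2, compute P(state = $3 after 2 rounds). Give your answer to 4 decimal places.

Sum over the intermediate state after 1 round:
P = P($2→$2)·P($2→$3) + P($2→$3)·P($3→$3) + P($2→$4)·P($4→$3)
  = 0.25×0.4 + 0.4×0.25 + 0.35×0.15
  = 0.1000 + 0.1000 + 0.0525 = 0.2525

0.2525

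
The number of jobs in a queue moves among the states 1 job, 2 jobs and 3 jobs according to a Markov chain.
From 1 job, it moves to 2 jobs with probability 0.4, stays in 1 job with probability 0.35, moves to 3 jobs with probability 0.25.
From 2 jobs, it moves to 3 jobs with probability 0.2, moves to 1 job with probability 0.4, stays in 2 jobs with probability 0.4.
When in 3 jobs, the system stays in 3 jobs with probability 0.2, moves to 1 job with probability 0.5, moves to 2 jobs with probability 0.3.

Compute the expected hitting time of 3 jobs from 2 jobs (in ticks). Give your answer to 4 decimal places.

Let t(s) be the expected number of ticks to first reach 3 jobs from state s, with t(3 jobs) = 0. Conditioning on the first tick:
t(1 job) = 1 + 0.35·t(1 job) + 0.4·t(2 jobs)
t(2 jobs) = 1 + 0.4·t(1 job) + 0.4·t(2 jobs)
Solving: t(1 job) = 4.3478, t(2 jobs) = 4.5652.
Expected ticks from 2 jobs to 3 jobs: 4.5652.

4.5652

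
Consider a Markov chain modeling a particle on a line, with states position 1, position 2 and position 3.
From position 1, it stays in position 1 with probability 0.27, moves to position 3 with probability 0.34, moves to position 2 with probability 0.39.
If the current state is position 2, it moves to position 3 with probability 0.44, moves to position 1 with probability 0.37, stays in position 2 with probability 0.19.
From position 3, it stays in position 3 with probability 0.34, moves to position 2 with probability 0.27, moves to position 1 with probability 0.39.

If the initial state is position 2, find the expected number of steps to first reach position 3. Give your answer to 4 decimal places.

Let t(s) be the expected number of steps to first reach position 3 from state s, with t(position 3) = 0. Conditioning on the first step:
t(position 1) = 1 + 0.27·t(position 1) + 0.39·t(position 2)
t(position 2) = 1 + 0.37·t(position 1) + 0.19·t(position 2)
Solving: t(position 1) = 2.6846, t(position 2) = 2.4609.
Expected steps from position 2 to position 3: 2.4609.

2.4609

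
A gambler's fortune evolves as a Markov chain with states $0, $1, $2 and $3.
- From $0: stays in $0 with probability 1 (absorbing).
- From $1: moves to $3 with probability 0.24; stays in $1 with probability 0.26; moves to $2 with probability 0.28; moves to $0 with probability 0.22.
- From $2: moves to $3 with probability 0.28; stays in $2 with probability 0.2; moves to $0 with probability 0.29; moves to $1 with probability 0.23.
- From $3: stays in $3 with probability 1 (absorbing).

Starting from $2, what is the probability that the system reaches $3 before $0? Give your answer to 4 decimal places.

Let h(s) be the probability of absorption at $3 starting from transient state s. Then h($3) = 1 and h($0) = 0. By first-step analysis:
h($1) = 0.22·0 + 0.26·h($1) + 0.28·h($2) + 0.24·1
h($2) = 0.29·0 + 0.23·h($1) + 0.2·h($2) + 0.28·1
Solving: h($1) = 0.5125, h($2) = 0.4973.
Starting from $2, the probability is 0.4973.

0.4973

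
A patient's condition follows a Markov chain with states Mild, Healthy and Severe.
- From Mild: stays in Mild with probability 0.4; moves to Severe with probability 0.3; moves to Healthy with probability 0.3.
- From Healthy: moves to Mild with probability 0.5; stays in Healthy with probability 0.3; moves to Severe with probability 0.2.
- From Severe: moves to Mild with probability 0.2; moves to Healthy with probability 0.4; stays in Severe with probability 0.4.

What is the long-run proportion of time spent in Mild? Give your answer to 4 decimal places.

Let the stationary distribution be π with π = πP and π_1 + π_2 + π_3 = 1.
π_1 = 0.4·π_1 + 0.5·π_2 + 0.2·π_3
π_2 = 0.3·π_1 + 0.3·π_2 + 0.4·π_3
Solving with the normalization constraint gives π = (0.3736, 0.3297, 0.2967).
So the stationary probability of Mild is 0.3736.

0.3736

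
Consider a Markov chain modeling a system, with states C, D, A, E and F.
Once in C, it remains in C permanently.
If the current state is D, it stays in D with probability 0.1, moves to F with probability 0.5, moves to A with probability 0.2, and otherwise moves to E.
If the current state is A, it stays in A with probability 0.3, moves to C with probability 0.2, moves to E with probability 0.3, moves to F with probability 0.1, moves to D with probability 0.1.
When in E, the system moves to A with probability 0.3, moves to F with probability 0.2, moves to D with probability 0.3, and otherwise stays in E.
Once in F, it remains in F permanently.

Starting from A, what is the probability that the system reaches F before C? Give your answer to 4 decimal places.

0.6129

Let h(s) be the probability of absorption at F starting from transient state s. Then h(F) = 1 and h(C) = 0. By first-step analysis:
h(D) = 0.1·h(D) + 0.2·h(A) + 0.2·h(E) + 0.5·1
h(A) = 0.2·0 + 0.1·h(D) + 0.3·h(A) + 0.3·h(E) + 0.1·1
h(E) = 0.3·h(D) + 0.3·h(A) + 0.2·h(E) + 0.2·1
Solving: h(D) = 0.8710, h(A) = 0.6129, h(E) = 0.8065.
Starting from A, the probability is 0.6129.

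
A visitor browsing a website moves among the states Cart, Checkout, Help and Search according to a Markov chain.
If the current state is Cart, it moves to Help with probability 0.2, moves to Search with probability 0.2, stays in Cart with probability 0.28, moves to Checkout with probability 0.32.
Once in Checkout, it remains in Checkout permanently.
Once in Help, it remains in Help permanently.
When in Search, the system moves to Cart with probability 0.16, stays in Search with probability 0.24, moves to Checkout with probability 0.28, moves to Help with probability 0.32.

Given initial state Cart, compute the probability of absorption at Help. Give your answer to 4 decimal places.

Let h(s) be the probability of absorption at Help starting from transient state s. Then h(Help) = 1 and h(Checkout) = 0. By first-step analysis:
h(Cart) = 0.28·h(Cart) + 0.32·0 + 0.2·1 + 0.2·h(Search)
h(Search) = 0.16·h(Cart) + 0.28·0 + 0.32·1 + 0.24·h(Search)
Solving: h(Cart) = 0.4193, h(Search) = 0.5093.
Starting from Cart, the probability is 0.4193.

0.4193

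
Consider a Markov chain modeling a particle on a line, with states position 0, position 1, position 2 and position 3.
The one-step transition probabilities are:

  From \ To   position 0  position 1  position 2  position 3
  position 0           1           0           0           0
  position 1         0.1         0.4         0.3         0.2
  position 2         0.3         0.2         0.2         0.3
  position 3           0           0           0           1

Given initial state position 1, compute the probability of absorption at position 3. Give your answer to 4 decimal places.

0.5952

Let h(s) be the probability of absorption at position 3 starting from transient state s. Then h(position 3) = 1 and h(position 0) = 0. By first-step analysis:
h(position 1) = 0.1·0 + 0.4·h(position 1) + 0.3·h(position 2) + 0.2·1
h(position 2) = 0.3·0 + 0.2·h(position 1) + 0.2·h(position 2) + 0.3·1
Solving: h(position 1) = 0.5952, h(position 2) = 0.5238.
Starting from position 1, the probability is 0.5952.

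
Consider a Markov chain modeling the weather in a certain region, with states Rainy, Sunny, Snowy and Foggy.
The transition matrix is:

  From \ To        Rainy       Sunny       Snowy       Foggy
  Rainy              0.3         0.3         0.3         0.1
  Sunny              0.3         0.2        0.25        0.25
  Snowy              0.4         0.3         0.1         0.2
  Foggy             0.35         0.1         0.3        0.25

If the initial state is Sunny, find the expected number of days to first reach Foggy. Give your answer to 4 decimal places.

Let t(s) be the expected number of days to first reach Foggy from state s, with t(Foggy) = 0. Conditioning on the first day:
t(Rainy) = 1 + 0.3·t(Rainy) + 0.3·t(Sunny) + 0.3·t(Snowy)
t(Sunny) = 1 + 0.3·t(Rainy) + 0.2·t(Sunny) + 0.25·t(Snowy)
t(Snowy) = 1 + 0.4·t(Rainy) + 0.3·t(Sunny) + 0.1·t(Snowy)
Solving: t(Rainy) = 6.0690, t(Sunny) = 5.2644, t(Snowy) = 5.5632.
Expected days from Sunny to Foggy: 5.2644.

5.2644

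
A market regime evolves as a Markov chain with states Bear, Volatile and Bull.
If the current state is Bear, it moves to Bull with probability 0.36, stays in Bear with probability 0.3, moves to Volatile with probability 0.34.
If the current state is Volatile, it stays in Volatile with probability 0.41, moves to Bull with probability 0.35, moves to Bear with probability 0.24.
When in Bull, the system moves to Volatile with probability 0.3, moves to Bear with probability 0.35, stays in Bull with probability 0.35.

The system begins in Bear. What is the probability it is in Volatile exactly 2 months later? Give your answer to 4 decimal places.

0.3494

Sum over the intermediate state after 1 month:
P = P(Bear→Bear)·P(Bear→Volatile) + P(Bear→Volatile)·P(Volatile→Volatile) + P(Bear→Bull)·P(Bull→Volatile)
  = 0.3×0.34 + 0.34×0.41 + 0.36×0.3
  = 0.1020 + 0.1394 + 0.1080 = 0.3494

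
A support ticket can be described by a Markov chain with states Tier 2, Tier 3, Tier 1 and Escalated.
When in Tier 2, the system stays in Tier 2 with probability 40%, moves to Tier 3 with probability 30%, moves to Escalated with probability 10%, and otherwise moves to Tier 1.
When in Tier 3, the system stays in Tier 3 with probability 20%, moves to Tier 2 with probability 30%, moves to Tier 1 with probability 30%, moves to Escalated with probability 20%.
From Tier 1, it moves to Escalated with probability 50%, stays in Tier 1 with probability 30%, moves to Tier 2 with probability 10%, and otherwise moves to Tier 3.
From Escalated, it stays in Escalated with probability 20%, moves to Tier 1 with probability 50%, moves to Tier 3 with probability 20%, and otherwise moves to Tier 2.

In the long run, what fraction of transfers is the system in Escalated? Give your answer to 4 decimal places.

Let the stationary distribution be π with π = πP and π_1 + π_2 + π_3 + π_4 = 1.
π_1 = 0.4·π_1 + 0.3·π_2 + 0.1·π_3 + 0.1·π_4
π_2 = 0.3·π_1 + 0.2·π_2 + 0.1·π_3 + 0.2·π_4
π_3 = 0.2·π_1 + 0.3·π_2 + 0.3·π_3 + 0.5·π_4
Solving with the normalization constraint gives π = (0.1960, 0.1859, 0.3367, 0.2814).
So the stationary probability of Escalated is 0.2814.

0.2814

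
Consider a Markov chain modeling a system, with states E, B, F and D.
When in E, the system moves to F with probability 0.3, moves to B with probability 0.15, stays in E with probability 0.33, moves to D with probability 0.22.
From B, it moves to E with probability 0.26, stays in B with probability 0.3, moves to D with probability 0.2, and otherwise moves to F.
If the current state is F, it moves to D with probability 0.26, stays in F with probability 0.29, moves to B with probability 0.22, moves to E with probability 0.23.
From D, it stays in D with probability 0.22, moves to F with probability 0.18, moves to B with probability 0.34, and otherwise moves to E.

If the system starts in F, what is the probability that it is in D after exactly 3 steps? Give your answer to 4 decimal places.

Propagate the distribution vector 3 steps from F.
After 0 steps: (0.0000, 0.0000, 1.0000, 0.0000)
After 1 step: (0.2300, 0.2200, 0.2900, 0.2600)
After 2 steps: (0.2674, 0.2527, 0.2527, 0.2272)
After 3 steps: (0.2711, 0.2488, 0.2550, 0.2251)
P(in D after 3 steps) = 0.2251

0.2251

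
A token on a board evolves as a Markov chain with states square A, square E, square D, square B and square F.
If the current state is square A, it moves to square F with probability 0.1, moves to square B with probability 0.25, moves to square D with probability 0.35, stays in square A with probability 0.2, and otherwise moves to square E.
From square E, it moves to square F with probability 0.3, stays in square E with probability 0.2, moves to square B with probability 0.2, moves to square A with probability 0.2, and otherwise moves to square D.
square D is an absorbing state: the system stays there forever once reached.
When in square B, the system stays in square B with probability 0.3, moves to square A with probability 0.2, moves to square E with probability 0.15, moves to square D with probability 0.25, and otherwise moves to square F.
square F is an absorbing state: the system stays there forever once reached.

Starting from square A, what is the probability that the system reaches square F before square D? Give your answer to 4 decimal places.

Let h(s) be the probability of absorption at square F starting from transient state s. Then h(square F) = 1 and h(square D) = 0. By first-step analysis:
h(square A) = 0.2·h(square A) + 0.1·h(square E) + 0.35·0 + 0.25·h(square B) + 0.1·1
h(square E) = 0.2·h(square A) + 0.2·h(square E) + 0.1·0 + 0.2·h(square B) + 0.3·1
h(square B) = 0.2·h(square A) + 0.15·h(square E) + 0.25·0 + 0.3·h(square B) + 0.1·1
Solving: h(square A) = 0.2992, h(square E) = 0.5356, h(square B) = 0.3431.
Starting from square A, the probability is 0.2992.

0.2992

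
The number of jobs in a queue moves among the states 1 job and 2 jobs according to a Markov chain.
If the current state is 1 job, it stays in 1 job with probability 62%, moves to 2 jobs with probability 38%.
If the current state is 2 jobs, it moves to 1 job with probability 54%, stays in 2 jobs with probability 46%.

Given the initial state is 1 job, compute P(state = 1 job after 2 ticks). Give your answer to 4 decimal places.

0.5896

Sum over the intermediate state after 1 tick:
P = P(1 job→1 job)·P(1 job→1 job) + P(1 job→2 jobs)·P(2 jobs→1 job)
  = 0.62×0.62 + 0.38×0.54
  = 0.3844 + 0.2052 = 0.5896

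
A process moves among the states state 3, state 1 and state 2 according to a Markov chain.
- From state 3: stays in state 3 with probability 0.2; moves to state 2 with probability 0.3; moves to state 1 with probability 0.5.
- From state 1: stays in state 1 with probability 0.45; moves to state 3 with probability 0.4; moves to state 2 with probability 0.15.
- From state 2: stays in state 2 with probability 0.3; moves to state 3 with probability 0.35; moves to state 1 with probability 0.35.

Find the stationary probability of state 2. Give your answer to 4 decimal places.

Let the stationary distribution be π with π = πP and π_1 + π_2 + π_3 = 1.
π_1 = 0.2·π_1 + 0.4·π_2 + 0.35·π_3
π_2 = 0.5·π_1 + 0.45·π_2 + 0.35·π_3
Solving with the normalization constraint gives π = (0.3236, 0.4428, 0.2336).
So the stationary probability of state 2 is 0.2336.

0.2336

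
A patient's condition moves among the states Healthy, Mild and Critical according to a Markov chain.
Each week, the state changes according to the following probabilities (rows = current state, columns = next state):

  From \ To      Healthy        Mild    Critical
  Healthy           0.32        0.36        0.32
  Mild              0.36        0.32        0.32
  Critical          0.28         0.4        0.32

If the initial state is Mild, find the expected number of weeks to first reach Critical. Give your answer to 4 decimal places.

Let t(s) be the expected number of weeks to first reach Critical from state s, with t(Critical) = 0. Conditioning on the first week:
t(Healthy) = 1 + 0.32·t(Healthy) + 0.36·t(Mild)
t(Mild) = 1 + 0.36·t(Healthy) + 0.32·t(Mild)
Solving: t(Healthy) = 3.1250, t(Mild) = 3.1250.
Expected weeks from Mild to Critical: 3.1250.

3.1250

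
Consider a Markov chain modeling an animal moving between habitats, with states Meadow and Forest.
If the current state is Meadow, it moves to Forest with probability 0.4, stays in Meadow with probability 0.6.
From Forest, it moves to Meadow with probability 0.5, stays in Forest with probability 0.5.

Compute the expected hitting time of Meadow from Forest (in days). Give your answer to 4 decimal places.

Let t(s) be the expected number of days to first reach Meadow from state s, with t(Meadow) = 0. Conditioning on the first day:
t(Forest) = 1 + 0.5·t(Forest)
Solving: t(Forest) = 2.0000.
Expected days from Forest to Meadow: 2.0000.

2.0000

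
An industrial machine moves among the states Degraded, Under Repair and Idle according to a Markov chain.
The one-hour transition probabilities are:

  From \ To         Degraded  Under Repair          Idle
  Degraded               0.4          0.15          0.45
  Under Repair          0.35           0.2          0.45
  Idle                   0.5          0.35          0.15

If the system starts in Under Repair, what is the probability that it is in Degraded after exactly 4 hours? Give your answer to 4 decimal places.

Propagate the distribution vector 4 hours from Under Repair.
After 0 hours: (0.0000, 1.0000, 0.0000)
After 1 hour: (0.3500, 0.2000, 0.4500)
After 2 hours: (0.4350, 0.2500, 0.3150)
After 3 hours: (0.4190, 0.2255, 0.3555)
After 4 hours: (0.4243, 0.2324, 0.3434)
P(in Degraded after 4 hours) = 0.4243

0.4243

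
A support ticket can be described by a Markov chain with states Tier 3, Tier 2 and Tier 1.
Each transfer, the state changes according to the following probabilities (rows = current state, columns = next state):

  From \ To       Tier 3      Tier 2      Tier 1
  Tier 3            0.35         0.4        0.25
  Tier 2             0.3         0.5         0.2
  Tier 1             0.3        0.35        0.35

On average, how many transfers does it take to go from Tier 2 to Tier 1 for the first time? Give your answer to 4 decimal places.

4.6341

Let t(s) be the expected number of transfers to first reach Tier 1 from state s, with t(Tier 1) = 0. Conditioning on the first transfer:
t(Tier 3) = 1 + 0.35·t(Tier 3) + 0.4·t(Tier 2)
t(Tier 2) = 1 + 0.3·t(Tier 3) + 0.5·t(Tier 2)
Solving: t(Tier 3) = 4.3902, t(Tier 2) = 4.6341.
Expected transfers from Tier 2 to Tier 1: 4.6341.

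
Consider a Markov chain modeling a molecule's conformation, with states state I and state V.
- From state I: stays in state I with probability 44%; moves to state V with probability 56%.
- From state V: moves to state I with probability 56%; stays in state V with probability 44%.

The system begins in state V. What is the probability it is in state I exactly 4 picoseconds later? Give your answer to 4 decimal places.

0.4999

Propagate the distribution vector 4 picoseconds from state V.
After 0 picoseconds: (0.0000, 1.0000)
After 1 picosecond: (0.5600, 0.4400)
After 2 picoseconds: (0.4928, 0.5072)
After 3 picoseconds: (0.5009, 0.4991)
After 4 picoseconds: (0.4999, 0.5001)
P(in state I after 4 picoseconds) = 0.4999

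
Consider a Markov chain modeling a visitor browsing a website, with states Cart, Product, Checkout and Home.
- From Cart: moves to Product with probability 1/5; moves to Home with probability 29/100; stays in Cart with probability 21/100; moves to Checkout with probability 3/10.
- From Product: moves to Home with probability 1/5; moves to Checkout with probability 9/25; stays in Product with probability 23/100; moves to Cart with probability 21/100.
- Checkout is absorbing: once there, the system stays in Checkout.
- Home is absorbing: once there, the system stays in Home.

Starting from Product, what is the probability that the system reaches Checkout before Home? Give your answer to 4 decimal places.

Let h(s) be the probability of absorption at Checkout starting from transient state s. Then h(Checkout) = 1 and h(Home) = 0. By first-step analysis:
h(Cart) = 0.21·h(Cart) + 0.2·h(Product) + 0.3·1 + 0.29·0
h(Product) = 0.21·h(Cart) + 0.23·h(Product) + 0.36·1 + 0.2·0
Solving: h(Cart) = 0.5351, h(Product) = 0.6135.
Starting from Product, the probability is 0.6135.

0.6135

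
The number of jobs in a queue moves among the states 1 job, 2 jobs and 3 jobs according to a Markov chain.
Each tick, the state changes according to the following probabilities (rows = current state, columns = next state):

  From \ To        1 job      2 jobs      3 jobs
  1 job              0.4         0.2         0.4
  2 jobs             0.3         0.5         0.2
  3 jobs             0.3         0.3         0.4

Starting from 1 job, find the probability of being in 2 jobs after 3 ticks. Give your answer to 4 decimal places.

Propagate the distribution vector 3 ticks from 1 job.
After 0 ticks: (1.0000, 0.0000, 0.0000)
After 1 tick: (0.4000, 0.2000, 0.4000)
After 2 ticks: (0.3400, 0.3000, 0.3600)
After 3 ticks: (0.3340, 0.3260, 0.3400)
P(in 2 jobs after 3 ticks) = 0.3260

0.3260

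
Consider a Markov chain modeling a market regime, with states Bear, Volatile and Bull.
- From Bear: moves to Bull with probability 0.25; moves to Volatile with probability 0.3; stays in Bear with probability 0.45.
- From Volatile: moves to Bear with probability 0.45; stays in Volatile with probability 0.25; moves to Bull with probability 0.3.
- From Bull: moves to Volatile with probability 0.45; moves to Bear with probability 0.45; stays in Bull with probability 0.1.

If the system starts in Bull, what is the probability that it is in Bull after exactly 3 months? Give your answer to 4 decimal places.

Propagate the distribution vector 3 months from Bull.
After 0 months: (0.0000, 0.0000, 1.0000)
After 1 month: (0.4500, 0.4500, 0.1000)
After 2 months: (0.4500, 0.2925, 0.2575)
After 3 months: (0.4500, 0.3240, 0.2260)
P(in Bull after 3 months) = 0.2260

0.2260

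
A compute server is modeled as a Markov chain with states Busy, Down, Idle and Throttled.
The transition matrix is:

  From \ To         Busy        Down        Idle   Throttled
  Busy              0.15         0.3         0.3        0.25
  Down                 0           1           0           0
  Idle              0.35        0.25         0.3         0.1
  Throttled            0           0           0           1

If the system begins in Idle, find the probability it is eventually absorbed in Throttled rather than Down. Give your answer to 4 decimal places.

Let h(s) be the probability of absorption at Throttled starting from transient state s. Then h(Throttled) = 1 and h(Down) = 0. By first-step analysis:
h(Busy) = 0.15·h(Busy) + 0.3·0 + 0.3·h(Idle) + 0.25·1
h(Idle) = 0.35·h(Busy) + 0.25·0 + 0.3·h(Idle) + 0.1·1
Solving: h(Busy) = 0.4184, h(Idle) = 0.3520.
Starting from Idle, the probability is 0.3520.

0.3520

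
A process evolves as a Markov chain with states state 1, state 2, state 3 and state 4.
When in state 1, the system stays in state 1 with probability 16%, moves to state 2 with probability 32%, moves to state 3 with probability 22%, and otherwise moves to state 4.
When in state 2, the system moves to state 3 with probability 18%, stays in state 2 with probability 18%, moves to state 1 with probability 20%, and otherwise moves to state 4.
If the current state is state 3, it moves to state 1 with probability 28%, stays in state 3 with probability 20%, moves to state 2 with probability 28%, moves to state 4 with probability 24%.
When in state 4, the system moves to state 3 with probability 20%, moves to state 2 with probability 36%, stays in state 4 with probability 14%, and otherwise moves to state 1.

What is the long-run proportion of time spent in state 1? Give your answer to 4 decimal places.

0.2348

Let the stationary distribution be π with π = πP and π_1 + π_2 + π_3 + π_4 = 1.
π_1 = 0.16·π_1 + 0.2·π_2 + 0.28·π_3 + 0.3·π_4
π_2 = 0.32·π_1 + 0.18·π_2 + 0.28·π_3 + 0.36·π_4
π_3 = 0.22·π_1 + 0.18·π_2 + 0.2·π_3 + 0.2·π_4
Solving with the normalization constraint gives π = (0.2348, 0.2836, 0.1990, 0.2826).
So the stationary probability of state 1 is 0.2348.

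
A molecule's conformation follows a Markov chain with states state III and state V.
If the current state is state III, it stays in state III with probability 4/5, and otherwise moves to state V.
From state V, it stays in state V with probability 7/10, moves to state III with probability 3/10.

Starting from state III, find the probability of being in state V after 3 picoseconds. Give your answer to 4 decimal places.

Propagate the distribution vector 3 picoseconds from state III.
After 0 picoseconds: (1.0000, 0.0000)
After 1 picosecond: (0.8000, 0.2000)
After 2 picoseconds: (0.7000, 0.3000)
After 3 picoseconds: (0.6500, 0.3500)
P(in state V after 3 picoseconds) = 0.3500

0.3500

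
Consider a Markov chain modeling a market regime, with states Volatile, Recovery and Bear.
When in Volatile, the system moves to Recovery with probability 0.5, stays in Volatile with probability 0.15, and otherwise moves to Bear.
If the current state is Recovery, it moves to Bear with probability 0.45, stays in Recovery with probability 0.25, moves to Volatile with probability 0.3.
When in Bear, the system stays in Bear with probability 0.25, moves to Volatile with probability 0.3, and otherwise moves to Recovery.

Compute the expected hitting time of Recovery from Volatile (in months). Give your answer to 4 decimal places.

Let t(s) be the expected number of months to first reach Recovery from state s, with t(Recovery) = 0. Conditioning on the first month:
t(Volatile) = 1 + 0.15·t(Volatile) + 0.35·t(Bear)
t(Bear) = 1 + 0.3·t(Volatile) + 0.25·t(Bear)
Solving: t(Volatile) = 2.0657, t(Bear) = 2.1596.
Expected months from Volatile to Recovery: 2.0657.

2.0657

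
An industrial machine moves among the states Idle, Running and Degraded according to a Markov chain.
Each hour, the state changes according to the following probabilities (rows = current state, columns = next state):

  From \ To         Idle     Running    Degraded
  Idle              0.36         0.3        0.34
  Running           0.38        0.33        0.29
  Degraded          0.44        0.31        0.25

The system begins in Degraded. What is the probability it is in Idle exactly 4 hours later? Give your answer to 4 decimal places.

Propagate the distribution vector 4 hours from Degraded.
After 0 hours: (0.0000, 0.0000, 1.0000)
After 1 hour: (0.4400, 0.3100, 0.2500)
After 2 hours: (0.3862, 0.3118, 0.3020)
After 3 hours: (0.3904, 0.3124, 0.2972)
After 4 hours: (0.3900, 0.3123, 0.2976)
P(in Idle after 4 hours) = 0.3900

0.3900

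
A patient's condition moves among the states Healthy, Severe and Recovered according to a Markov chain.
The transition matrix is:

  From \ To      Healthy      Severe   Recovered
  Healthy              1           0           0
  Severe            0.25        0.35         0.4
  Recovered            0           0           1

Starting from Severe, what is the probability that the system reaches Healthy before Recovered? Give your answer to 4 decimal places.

Let h(s) be the probability of absorption at Healthy starting from transient state s. Then h(Healthy) = 1 and h(Recovered) = 0. By first-step analysis:
h(Severe) = 0.25·1 + 0.35·h(Severe) + 0.4·0
Solving: h(Severe) = 0.3846.
Starting from Severe, the probability is 0.3846.

0.3846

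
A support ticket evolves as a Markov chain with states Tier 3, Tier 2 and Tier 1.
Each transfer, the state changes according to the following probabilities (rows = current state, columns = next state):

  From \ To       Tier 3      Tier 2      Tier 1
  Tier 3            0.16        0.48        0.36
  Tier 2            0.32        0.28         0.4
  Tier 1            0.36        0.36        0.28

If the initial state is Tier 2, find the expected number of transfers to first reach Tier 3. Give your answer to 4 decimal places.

2.9915

Let t(s) be the expected number of transfers to first reach Tier 3 from state s, with t(Tier 3) = 0. Conditioning on the first transfer:
t(Tier 2) = 1 + 0.28·t(Tier 2) + 0.4·t(Tier 1)
t(Tier 1) = 1 + 0.36·t(Tier 2) + 0.28·t(Tier 1)
Solving: t(Tier 2) = 2.9915, t(Tier 1) = 2.8846.
Expected transfers from Tier 2 to Tier 3: 2.9915.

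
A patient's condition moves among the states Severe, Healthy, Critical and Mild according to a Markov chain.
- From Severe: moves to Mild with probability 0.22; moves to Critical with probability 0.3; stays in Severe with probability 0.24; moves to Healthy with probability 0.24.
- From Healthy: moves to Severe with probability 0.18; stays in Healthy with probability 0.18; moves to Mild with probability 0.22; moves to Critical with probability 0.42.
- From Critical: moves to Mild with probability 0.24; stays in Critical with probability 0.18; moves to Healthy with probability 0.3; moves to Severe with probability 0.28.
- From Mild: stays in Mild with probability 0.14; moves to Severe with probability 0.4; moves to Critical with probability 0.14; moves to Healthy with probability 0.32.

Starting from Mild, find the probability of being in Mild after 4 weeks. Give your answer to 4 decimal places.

Propagate the distribution vector 4 weeks from Mild.
After 0 weeks: (0.0000, 0.0000, 0.0000, 1.0000)
After 1 week: (0.4000, 0.3200, 0.1400, 0.1400)
After 2 weeks: (0.2488, 0.2404, 0.2992, 0.2116)
After 3 weeks: (0.2714, 0.2605, 0.2591, 0.2091)
After 4 weeks: (0.2682, 0.2566, 0.2667, 0.2085)
P(in Mild after 4 weeks) = 0.2085

0.2085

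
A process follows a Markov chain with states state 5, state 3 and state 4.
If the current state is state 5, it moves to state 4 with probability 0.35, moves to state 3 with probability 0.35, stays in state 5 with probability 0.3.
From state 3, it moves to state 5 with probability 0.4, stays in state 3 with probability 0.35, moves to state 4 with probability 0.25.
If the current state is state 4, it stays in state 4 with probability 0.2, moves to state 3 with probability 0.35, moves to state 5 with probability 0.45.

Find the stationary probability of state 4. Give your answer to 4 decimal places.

0.2739

Let the stationary distribution be π with π = πP and π_1 + π_2 + π_3 = 1.
π_1 = 0.3·π_1 + 0.4·π_2 + 0.45·π_3
π_2 = 0.35·π_1 + 0.35·π_2 + 0.35·π_3
Solving with the normalization constraint gives π = (0.3761, 0.3500, 0.2739).
So the stationary probability of state 4 is 0.2739.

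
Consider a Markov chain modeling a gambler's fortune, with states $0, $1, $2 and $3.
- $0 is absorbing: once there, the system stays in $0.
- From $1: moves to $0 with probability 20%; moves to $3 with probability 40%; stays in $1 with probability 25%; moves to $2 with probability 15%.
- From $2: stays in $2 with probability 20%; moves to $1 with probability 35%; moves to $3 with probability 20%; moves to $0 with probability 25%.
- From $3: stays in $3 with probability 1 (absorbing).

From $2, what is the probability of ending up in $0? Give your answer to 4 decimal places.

Let h(s) be the probability of absorption at $0 starting from transient state s. Then h($0) = 1 and h($3) = 0. By first-step analysis:
h($1) = 0.2·1 + 0.25·h($1) + 0.15·h($2) + 0.4·0
h($2) = 0.25·1 + 0.35·h($1) + 0.2·h($2) + 0.2·0
Solving: h($1) = 0.3607, h($2) = 0.4703.
Starting from $2, the probability is 0.4703.

0.4703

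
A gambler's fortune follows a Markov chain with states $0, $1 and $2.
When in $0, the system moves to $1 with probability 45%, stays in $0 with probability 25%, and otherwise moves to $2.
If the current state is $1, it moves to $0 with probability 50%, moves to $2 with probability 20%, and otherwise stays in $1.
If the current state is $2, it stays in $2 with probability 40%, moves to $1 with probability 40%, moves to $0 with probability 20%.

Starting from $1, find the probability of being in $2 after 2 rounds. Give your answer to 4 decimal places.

0.2900

Sum over the intermediate state after 1 round:
P = P($1→$0)·P($0→$2) + P($1→$1)·P($1→$2) + P($1→$2)·P($2→$2)
  = 0.5×0.3 + 0.3×0.2 + 0.2×0.4
  = 0.1500 + 0.0600 + 0.0800 = 0.2900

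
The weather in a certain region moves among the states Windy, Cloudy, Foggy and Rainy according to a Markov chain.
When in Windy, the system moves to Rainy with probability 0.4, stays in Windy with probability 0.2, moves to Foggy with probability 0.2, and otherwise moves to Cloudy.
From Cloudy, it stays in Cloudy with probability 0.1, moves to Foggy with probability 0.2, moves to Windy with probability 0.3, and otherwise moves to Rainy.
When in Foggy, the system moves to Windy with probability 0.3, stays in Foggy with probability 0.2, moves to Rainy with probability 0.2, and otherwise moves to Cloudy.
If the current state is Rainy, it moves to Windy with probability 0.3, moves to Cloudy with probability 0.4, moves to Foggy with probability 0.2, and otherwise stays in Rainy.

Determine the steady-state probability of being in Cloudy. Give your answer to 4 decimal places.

0.2503

Let the stationary distribution be π with π = πP and π_1 + π_2 + π_3 + π_4 = 1.
π_1 = 0.2·π_1 + 0.3·π_2 + 0.3·π_3 + 0.3·π_4
π_2 = 0.2·π_1 + 0.1·π_2 + 0.3·π_3 + 0.4·π_4
π_3 = 0.2·π_1 + 0.2·π_2 + 0.2·π_3 + 0.2·π_4
Solving with the normalization constraint gives π = (0.2727, 0.2503, 0.2000, 0.2769).
So the stationary probability of Cloudy is 0.2503.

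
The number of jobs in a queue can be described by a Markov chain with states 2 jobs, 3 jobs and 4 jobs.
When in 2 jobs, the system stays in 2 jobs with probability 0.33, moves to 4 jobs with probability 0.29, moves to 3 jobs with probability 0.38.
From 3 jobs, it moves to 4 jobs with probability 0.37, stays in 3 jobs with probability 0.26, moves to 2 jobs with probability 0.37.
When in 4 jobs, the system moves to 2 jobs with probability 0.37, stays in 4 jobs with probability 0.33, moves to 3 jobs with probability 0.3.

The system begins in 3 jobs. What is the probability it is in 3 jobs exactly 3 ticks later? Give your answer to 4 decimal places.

Propagate the distribution vector 3 ticks from 3 jobs.
After 0 ticks: (0.0000, 1.0000, 0.0000)
After 1 tick: (0.3700, 0.2600, 0.3700)
After 2 ticks: (0.3552, 0.3192, 0.3256)
After 3 ticks: (0.3558, 0.3156, 0.3286)
P(in 3 jobs after 3 ticks) = 0.3156

0.3156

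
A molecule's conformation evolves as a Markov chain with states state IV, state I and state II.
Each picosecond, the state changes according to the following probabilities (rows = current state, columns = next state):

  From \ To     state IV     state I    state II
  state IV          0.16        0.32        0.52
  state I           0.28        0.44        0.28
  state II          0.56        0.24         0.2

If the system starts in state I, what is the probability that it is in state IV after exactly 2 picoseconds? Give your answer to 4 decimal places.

0.3248

Sum over the intermediate state after 1 picosecond:
P = P(state I→state IV)·P(state IV→state IV) + P(state I→state I)·P(state I→state IV) + P(state I→state II)·P(state II→state IV)
  = 0.28×0.16 + 0.44×0.28 + 0.28×0.56
  = 0.0448 + 0.1232 + 0.1568 = 0.3248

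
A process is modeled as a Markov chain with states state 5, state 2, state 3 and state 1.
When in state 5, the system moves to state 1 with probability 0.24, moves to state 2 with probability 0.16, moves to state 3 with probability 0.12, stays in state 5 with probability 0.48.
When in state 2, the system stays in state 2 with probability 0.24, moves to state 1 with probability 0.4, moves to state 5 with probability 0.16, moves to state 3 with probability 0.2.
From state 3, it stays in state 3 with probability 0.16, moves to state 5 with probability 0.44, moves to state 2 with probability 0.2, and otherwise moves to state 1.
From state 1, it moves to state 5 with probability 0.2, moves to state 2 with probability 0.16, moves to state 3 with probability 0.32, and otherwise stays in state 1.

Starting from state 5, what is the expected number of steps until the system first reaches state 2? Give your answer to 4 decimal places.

5.9841

Let t(s) be the expected number of steps to first reach state 2 from state s, with t(state 2) = 0. Conditioning on the first step:
t(state 5) = 1 + 0.48·t(state 5) + 0.12·t(state 3) + 0.24·t(state 1)
t(state 3) = 1 + 0.44·t(state 5) + 0.16·t(state 3) + 0.2·t(state 1)
t(state 1) = 1 + 0.2·t(state 5) + 0.32·t(state 3) + 0.32·t(state 1)
Solving: t(state 5) = 5.9841, t(state 3) = 5.7370, t(state 1) = 5.9304.
Expected steps from state 5 to state 2: 5.9841.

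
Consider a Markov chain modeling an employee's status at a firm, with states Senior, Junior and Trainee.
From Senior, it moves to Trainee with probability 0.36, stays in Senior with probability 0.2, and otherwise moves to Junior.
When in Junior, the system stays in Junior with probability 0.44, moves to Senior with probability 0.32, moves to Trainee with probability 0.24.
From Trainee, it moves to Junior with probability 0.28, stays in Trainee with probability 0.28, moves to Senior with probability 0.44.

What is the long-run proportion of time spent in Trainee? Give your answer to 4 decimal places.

0.2896

Let the stationary distribution be π with π = πP and π_1 + π_2 + π_3 = 1.
π_1 = 0.2·π_1 + 0.32·π_2 + 0.44·π_3
π_2 = 0.44·π_1 + 0.44·π_2 + 0.28·π_3
Solving with the normalization constraint gives π = (0.3167, 0.3937, 0.2896).
So the stationary probability of Trainee is 0.2896.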